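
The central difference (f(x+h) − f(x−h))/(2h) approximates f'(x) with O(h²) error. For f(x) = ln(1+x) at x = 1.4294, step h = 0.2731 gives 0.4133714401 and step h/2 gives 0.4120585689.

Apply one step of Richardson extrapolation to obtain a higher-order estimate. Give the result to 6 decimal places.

0.411621

Order 2 gives 2^r = 4 and 2^r − 1 = 3.
4 × 0.4120585689 = 1.6482342756; subtract 0.4133714401 → 1.2348628355
Denominator 4 − 1 = 3.
So the Richardson estimate is 0.4116209452.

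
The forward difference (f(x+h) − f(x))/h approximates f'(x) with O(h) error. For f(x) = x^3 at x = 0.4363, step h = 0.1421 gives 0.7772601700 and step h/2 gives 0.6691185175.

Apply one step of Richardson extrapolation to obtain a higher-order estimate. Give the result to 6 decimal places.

With r = 1 the leading error scales as h^1, so the weight is 2^1 = 2.
2·0.6691185175 = 1.3382370350; 1.3382370350 − 0.7772601700 = 0.5609768650
Divide by 2^1 − 1 = 1.
Result: 0.5609768650
Correction |R − A(h/2)| = 1.081e-01; gap |A(h/2) − A(h)| = 1.081e-01.

0.560977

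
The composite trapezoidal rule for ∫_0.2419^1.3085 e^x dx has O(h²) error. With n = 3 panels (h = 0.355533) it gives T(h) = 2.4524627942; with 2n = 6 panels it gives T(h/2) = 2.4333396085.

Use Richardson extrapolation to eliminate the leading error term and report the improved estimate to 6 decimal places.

r = 2, so 2^r = 4.
4×2.4333396085 = 9.7333584340; 9.7333584340 − 2.4524627942 = 7.2808956398
Denominator 4 − 1 = 3.
Result: 2.4269652133
Correction |R − A(h/2)| = 6.374e-03; gap |A(h/2) − A(h)| = 1.912e-02.

2.426965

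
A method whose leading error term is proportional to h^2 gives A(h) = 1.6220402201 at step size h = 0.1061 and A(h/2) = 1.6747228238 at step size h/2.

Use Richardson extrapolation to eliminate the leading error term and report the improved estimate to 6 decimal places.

1.692284

Leading term ∝ h^2; use weight 4 = 2^2.
Top: 4(1.6747228238) − (1.6220402201) = 5.0768510751
Divide by 2^2 − 1 = 3.
So the Richardson estimate is 1.6922836917.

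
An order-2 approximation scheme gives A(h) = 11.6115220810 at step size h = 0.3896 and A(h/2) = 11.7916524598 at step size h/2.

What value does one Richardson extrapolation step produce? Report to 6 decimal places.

11.851696

r = 2: numerator weight 4, denominator 3.
4·11.7916524598 − 11.6115220810 = 35.5550877582
Extrapolated: 35.5550877582 / 3 = 11.8516959194
Shift from A(h/2): +0.0600434596.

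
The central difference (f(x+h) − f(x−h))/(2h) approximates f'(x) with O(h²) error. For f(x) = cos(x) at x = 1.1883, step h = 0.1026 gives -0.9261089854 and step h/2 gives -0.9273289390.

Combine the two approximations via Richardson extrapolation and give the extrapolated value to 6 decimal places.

-0.927736

Error is O(h^2); halving h shrinks it by 2^2 = 4.
4×(-0.9273289390) − (-0.9261089854) = -2.7832067706
Denominator 4 − 1 = 3.
(-2.7832067706) ÷ 3 = -0.9277355902
Shift from A(h/2): −0.0004066512.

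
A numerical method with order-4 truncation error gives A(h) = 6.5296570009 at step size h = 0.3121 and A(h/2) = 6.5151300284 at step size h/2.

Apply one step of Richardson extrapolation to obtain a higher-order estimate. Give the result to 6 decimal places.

6.514162

r = 4: numerator weight 16, denominator 15.
Top: 16(6.5151300284) − (6.5296570009) = 97.7124234535
Denominator 16 − 1 = 15.
Extrapolated: 97.7124234535 / 15 = 6.5141615636
Gap between inputs: 1.453e-02; correction applied: −0.0009684648.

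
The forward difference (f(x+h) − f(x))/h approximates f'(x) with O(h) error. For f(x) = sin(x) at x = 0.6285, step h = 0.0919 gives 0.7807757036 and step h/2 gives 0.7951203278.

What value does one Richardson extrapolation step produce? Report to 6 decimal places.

0.809465

r = 1: numerator weight 2, denominator 1.
Top: 2(0.7951203278) − (0.7807757036) = 0.8094649520
(2×0.7951203278 − 0.7807757036)/(2 − 1) = 0.8094649520
Shift from A(h/2): +0.0143446242.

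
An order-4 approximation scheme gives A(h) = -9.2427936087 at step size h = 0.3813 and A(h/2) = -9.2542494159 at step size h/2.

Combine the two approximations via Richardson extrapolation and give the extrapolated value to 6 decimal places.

r = 4: numerator weight 16, denominator 15.
Top: 16(-9.2542494159) − (-9.2427936087) = -138.8251970457
(16·(-9.2542494159) − (-9.2427936087))/(16 − 1) = -9.2550131364
Shift from A(h/2): −0.0007637205.

-9.255013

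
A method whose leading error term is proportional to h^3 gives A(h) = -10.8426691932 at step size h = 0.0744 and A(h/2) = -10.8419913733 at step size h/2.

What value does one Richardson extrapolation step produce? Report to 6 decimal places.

-10.841895

Order 3 gives 2^r = 8 and 2^r − 1 = 7.
8*(-10.8419913733) − (-10.8426691932) = -75.8932617932
Divide by 2^3 − 1 = 7.
Extrapolated: (-75.8932617932) / 7 = -10.8418945419
Correction |R − A(h/2)| = 9.683e-05; gap |A(h/2) − A(h)| = 6.778e-04.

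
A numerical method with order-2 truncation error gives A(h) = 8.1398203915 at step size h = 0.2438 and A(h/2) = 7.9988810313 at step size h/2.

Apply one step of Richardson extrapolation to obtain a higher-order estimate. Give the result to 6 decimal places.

The method has order 2: 2^2 = 4.
A(h/2) − A(h) = 7.9988810313 − 8.1398203915 = -0.1409393602
Divide by 2^2 − 1 = 3: (-0.1409393602)/3 = -0.0469797867
R = A(h/2) + (A(h/2) − A(h))/3 = 7.9988810313 − 0.0469797867 = 7.9519012446
Gap between inputs: 1.409e-01; correction applied: −0.0469797867.

7.951901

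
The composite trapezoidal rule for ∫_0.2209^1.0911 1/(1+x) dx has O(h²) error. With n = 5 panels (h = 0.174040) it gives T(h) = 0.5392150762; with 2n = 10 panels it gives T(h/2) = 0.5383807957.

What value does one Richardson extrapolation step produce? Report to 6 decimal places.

Error is O(h^2); halving h shrinks it by 2^2 = 4.
4×0.5383807957 = 2.1535231828; subtract 0.5392150762 → 1.6143081066
1.6143081066 ÷ 3 = 0.5381027022
Gap between inputs: 8.343e-04; correction applied: −0.0002780935.

0.538103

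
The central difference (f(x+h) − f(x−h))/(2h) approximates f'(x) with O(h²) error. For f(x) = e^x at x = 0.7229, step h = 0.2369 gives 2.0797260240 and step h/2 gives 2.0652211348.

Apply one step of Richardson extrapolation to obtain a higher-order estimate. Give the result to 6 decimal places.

Error is O(h^2); halving h shrinks it by 2^2 = 4.
4 × 2.0652211348 = 8.2608845392; subtract 2.0797260240 → 6.1811585152
6.1811585152 ÷ 3 = 2.0603861717
Gap between inputs: 1.450e-02; correction applied: −0.0048349631.

2.060386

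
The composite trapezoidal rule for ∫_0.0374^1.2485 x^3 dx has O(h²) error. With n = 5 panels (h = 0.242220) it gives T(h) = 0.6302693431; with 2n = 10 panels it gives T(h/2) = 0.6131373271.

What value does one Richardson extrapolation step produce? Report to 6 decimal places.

0.607427

The method has order 2: 2^2 = 4.
4 × 0.6131373271 = 2.4525493084; subtract 0.6302693431 → 1.8222799653
Divide by 2^2 − 1 = 3.
R = 1.8222799653/3 = 0.6074266551
Gap between inputs: 1.713e-02; correction applied: −0.0057106720.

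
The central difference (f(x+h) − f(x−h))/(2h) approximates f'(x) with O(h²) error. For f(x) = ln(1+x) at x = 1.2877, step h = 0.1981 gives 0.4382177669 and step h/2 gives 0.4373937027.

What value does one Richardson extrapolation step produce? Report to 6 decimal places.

The method has order 2: 2^2 = 4.
4·0.4373937027 = 1.7495748108; 1.7495748108 − 0.4382177669 = 1.3113570439
1.3113570439 ÷ 3 = 0.4371190146
Correction |R − A(h/2)| = 2.747e-04; gap |A(h/2) − A(h)| = 8.241e-04.

0.437119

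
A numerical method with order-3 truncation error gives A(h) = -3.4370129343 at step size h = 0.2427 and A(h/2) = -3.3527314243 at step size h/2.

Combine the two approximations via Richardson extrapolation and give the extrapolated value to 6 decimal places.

-3.340691

Method order is 3; weight 2^3 = 8.
Weighted: (-26.8218513944) − (-3.4370129343) = -23.3848384601
Denominator 8 − 1 = 7.
Extrapolated: (-23.3848384601) / 7 = -3.3406912086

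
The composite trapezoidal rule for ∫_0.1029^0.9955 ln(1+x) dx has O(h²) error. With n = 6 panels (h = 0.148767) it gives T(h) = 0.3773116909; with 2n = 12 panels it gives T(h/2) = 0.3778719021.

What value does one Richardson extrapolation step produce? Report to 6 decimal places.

Error is O(h^2); halving h shrinks it by 2^2 = 4.
4 × 0.3778719021 = 1.5114876084; subtract 0.3773116909 → 1.1341759175
Extrapolated: 1.1341759175 / 3 = 0.3780586392

0.378059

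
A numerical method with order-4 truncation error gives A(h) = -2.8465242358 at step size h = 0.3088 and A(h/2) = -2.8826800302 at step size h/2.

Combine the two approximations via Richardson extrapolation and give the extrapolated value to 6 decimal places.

r = 4: numerator weight 16, denominator 15.
Difference of the inputs: -2.8826800302 − (-2.8465242358) = -0.0361557944
Correction (A(h/2) − A(h))/(16 − 1) = (-0.0361557944)/15 = -0.0024103863
R = -2.8826800302 − 0.0024103863 = -2.8850904165
Correction |R − A(h/2)| = 2.410e-03; gap |A(h/2) − A(h)| = 3.616e-02.

-2.885090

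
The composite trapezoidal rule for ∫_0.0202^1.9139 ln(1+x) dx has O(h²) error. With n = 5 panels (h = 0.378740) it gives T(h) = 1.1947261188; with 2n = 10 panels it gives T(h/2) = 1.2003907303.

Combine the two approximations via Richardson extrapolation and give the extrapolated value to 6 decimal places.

r = 2, so 2^r = 4.
Weighted: 4.8015629212 − 1.1947261188 = 3.6068368024
R = 3.6068368024/3 = 1.2022789341

1.202279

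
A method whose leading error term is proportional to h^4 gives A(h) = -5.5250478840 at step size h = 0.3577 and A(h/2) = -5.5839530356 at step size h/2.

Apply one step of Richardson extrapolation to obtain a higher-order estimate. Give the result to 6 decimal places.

-5.587880

Order 4 gives 2^r = 16 and 2^r − 1 = 15.
16×(-5.5839530356) − (-5.5250478840) = -83.8182006856
Denominator 16 − 1 = 15.
R = (-83.8182006856)/15 = -5.5878800457
Correction |R − A(h/2)| = 3.927e-03; gap |A(h/2) − A(h)| = 5.891e-02.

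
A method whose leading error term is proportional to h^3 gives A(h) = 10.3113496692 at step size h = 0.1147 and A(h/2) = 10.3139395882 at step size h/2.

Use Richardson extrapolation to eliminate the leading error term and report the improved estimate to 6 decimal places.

10.314310

With r = 3 the leading error scales as h^3, so the weight is 2^3 = 8.
8*10.3139395882 − 10.3113496692 = 72.2001670364
Denominator 8 − 1 = 7.
So the Richardson estimate is 10.3143095766.
Correction |R − A(h/2)| = 3.700e-04; gap |A(h/2) − A(h)| = 2.590e-03.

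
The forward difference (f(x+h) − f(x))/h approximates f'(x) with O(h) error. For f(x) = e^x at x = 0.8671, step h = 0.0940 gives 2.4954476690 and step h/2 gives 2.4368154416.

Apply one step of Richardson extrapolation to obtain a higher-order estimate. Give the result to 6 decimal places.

2.378183

r = 1: numerator weight 2, denominator 1.
Weighted: 4.8736308832 − 2.4954476690 = 2.3781832142
Extrapolated: 2.3781832142 / 1 = 2.3781832142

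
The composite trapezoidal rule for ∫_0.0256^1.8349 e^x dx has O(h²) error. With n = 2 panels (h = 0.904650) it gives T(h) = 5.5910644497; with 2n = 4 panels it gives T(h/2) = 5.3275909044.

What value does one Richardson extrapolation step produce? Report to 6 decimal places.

r = 2: numerator weight 4, denominator 3.
Top: 4(5.3275909044) − (5.5910644497) = 15.7192991679
Denominator 4 − 1 = 3.
R = 15.7192991679/3 = 5.2397663893
Gap between inputs: 2.635e-01; correction applied: −0.0878245151.

5.239766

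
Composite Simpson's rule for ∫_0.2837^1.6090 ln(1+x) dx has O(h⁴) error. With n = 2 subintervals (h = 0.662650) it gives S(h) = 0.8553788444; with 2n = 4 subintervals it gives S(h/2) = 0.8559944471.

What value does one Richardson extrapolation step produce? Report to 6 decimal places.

0.856035

r = 4: numerator weight 16, denominator 15.
Top: 16(0.8559944471) − (0.8553788444) = 12.8405323092
Denominator 16 − 1 = 15.
R = 12.8405323092/15 = 0.8560354873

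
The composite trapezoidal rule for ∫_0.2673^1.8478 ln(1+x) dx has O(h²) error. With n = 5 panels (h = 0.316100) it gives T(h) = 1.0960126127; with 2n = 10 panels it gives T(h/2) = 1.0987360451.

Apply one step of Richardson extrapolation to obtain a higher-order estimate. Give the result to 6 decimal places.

1.099644

Order 2 gives 2^r = 4 and 2^r − 1 = 3.
Difference of the inputs: 1.0987360451 − 1.0960126127 = 0.0027234324
Correction (A(h/2) − A(h))/(4 − 1) = 0.0027234324/3 = 0.0009078108
R = 1.0987360451 + 0.0009078108 = 1.0996438559
Shift from A(h/2): +0.0009078108.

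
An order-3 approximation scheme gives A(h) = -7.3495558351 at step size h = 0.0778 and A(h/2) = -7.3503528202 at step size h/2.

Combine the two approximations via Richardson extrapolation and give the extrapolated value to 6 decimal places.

r = 3, so 2^r = 8.
8×(-7.3503528202) = -58.8028225616; (-58.8028225616) − (-7.3495558351) = -51.4532667265
Divide by 2^3 − 1 = 7.
(-51.4532667265) ÷ 7 = -7.3504666752

-7.350467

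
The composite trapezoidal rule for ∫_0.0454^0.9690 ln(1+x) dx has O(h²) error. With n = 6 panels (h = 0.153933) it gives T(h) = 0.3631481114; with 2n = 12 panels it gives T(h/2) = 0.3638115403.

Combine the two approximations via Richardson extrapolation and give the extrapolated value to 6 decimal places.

Order 2 gives 2^r = 4 and 2^r − 1 = 3.
2^2 × A(h/2) = 1.4552461612; minus A(h) gives 1.0920980498.
Denominator 4 − 1 = 3.
1.0920980498 ÷ 3 = 0.3640326833

0.364033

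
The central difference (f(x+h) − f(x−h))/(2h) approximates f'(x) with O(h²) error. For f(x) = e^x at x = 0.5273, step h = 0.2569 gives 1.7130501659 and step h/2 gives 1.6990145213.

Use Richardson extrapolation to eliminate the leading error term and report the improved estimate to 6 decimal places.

1.694336

Error is O(h^2); halving h shrinks it by 2^2 = 4.
Numerator 4·A(h/2) − A(h) = 4·1.6990145213 − 1.7130501659 = 5.0830079193
5.0830079193 ÷ 3 = 1.6943359731
Gap between inputs: 1.404e-02; correction applied: −0.0046785482.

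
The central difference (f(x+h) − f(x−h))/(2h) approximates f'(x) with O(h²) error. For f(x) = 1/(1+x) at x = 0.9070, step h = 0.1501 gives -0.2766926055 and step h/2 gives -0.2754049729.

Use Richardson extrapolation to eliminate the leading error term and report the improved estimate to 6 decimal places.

-0.274976

r = 2, so 2^r = 4.
Numerator 4 × A(h/2) − A(h) = 4 × (-0.2754049729) − (-0.2766926055) = -0.8249272861
Extrapolated: (-0.8249272861) / 3 = -0.2749757620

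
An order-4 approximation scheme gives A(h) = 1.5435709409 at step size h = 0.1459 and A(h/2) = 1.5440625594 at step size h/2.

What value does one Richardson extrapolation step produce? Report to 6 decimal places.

1.544095

r = 4: numerator weight 16, denominator 15.
16·1.5440625594 − 1.5435709409 = 23.1614300095
Denominator 16 − 1 = 15.
So the Richardson estimate is 1.5440953340.
Shift from A(h/2): +0.0000327746.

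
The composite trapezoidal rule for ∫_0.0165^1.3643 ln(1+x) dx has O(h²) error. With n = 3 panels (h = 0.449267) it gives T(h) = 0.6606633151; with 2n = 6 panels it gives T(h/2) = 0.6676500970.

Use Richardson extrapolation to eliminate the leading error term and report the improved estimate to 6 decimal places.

0.669979

With r = 2 the leading error scales as h^2, so the weight is 2^2 = 4.
Difference of the inputs: 0.6676500970 − 0.6606633151 = 0.0069867819
Correction (A(h/2) − A(h))/(4 − 1) = 0.0069867819/3 = 0.0023289273
R = A(h/2) + (A(h/2) − A(h))/3 = 0.6676500970 + 0.0023289273 = 0.6699790243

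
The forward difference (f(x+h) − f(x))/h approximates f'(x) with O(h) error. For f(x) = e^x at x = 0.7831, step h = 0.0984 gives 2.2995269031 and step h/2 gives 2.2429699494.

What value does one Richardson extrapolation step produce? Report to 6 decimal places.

2.186413

Leading term ∝ h^1; use weight 2 = 2^1.
2 × 2.2429699494 = 4.4859398988; subtract 2.2995269031 → 2.1864129957
(2 × 2.2429699494 − 2.2995269031)/(2 − 1) = 2.1864129957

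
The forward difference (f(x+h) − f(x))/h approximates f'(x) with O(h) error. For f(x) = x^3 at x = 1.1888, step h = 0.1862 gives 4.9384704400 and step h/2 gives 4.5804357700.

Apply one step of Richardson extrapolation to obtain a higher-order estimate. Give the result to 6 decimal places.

4.222401

Method order is 1; weight 2^1 = 2.
2^1*A(h/2) = 9.1608715400; minus A(h) gives 4.2224011000.
Denominator 2 − 1 = 1.
4.2224011000 ÷ 1 = 4.2224011000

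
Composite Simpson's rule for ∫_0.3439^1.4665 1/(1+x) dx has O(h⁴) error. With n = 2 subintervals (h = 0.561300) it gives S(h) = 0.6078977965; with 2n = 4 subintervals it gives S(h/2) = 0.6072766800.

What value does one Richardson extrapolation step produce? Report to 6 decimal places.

Leading term ∝ h^4; use weight 16 = 2^4.
16*0.6072766800 − 0.6078977965 = 9.1085290835
Denominator 16 − 1 = 15.
So the Richardson estimate is 0.6072352722.
Gap between inputs: 6.211e-04; correction applied: −0.0000414078.

0.607235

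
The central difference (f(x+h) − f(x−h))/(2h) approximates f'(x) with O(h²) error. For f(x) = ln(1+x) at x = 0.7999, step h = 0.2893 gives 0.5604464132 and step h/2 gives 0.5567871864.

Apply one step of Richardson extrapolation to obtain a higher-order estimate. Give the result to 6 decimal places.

0.555567

The method has order 2: 2^2 = 4.
4×0.5567871864 − 0.5604464132 = 1.6667023324
Denominator 4 − 1 = 3.
R = 1.6667023324/3 = 0.5555674441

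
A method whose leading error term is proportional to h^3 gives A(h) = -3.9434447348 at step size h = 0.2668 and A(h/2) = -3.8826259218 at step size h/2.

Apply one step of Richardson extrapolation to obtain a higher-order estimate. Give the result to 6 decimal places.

Order 3 gives 2^r = 8 and 2^r − 1 = 7.
Numerator 8 × A(h/2) − A(h) = 8 × (-3.8826259218) − (-3.9434447348) = -27.1175626396
Divide by 2^3 − 1 = 7.
So the Richardson estimate is -3.8739375199.

-3.873938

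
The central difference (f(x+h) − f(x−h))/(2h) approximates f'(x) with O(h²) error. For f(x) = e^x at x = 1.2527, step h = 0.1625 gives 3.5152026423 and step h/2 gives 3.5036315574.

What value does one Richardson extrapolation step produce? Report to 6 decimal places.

3.499775

The method has order 2: 2^2 = 4.
4×3.5036315574 = 14.0145262296; 14.0145262296 − 3.5152026423 = 10.4993235873
Denominator 4 − 1 = 3.
R = 10.4993235873/3 = 3.4997745291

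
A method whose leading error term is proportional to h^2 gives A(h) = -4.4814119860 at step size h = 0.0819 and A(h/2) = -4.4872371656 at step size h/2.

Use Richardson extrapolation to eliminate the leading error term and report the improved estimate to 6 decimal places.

-4.489179

Method order is 2; weight 2^2 = 4.
2^2 × A(h/2) = -17.9489486624; minus A(h) gives -13.4675366764.
Divide by 2^2 − 1 = 3.
R = (-13.4675366764)/3 = -4.4891788921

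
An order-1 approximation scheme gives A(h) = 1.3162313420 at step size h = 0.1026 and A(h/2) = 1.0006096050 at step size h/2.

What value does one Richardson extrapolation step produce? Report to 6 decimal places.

Order 1 gives 2^r = 2 and 2^r − 1 = 1.
2·1.0006096050 = 2.0012192100; subtract 1.3162313420 → 0.6849878680
0.6849878680 ÷ 1 = 0.6849878680

0.684988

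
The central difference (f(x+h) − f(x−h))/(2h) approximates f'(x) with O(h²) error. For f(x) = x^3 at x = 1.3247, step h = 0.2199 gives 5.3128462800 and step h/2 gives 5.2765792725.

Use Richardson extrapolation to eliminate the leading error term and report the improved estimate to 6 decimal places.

5.264490

Method order is 2; weight 2^2 = 4.
4×5.2765792725 = 21.1063170900; 21.1063170900 − 5.3128462800 = 15.7934708100
Denominator 4 − 1 = 3.
(4×5.2765792725 − 5.3128462800)/(4 − 1) = 5.2644902700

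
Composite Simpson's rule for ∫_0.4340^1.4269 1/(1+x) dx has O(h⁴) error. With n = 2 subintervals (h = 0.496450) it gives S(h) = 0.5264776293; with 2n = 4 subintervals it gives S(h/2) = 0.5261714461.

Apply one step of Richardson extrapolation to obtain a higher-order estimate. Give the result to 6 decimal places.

The method has order 4: 2^4 = 16.
2^4 × A(h/2) = 8.4187431376; minus A(h) gives 7.8922655083.
Divide by 2^4 − 1 = 15.
R = 7.8922655083/15 = 0.5261510339
Gap between inputs: 3.062e-04; correction applied: −0.0000204122.

0.526151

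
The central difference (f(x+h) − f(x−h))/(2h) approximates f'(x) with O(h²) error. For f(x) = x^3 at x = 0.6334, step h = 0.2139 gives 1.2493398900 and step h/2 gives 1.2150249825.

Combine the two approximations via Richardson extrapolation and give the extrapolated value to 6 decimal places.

With r = 2 the leading error scales as h^2, so the weight is 2^2 = 4.
4×1.2150249825 − 1.2493398900 = 3.6107600400
Divide by 2^2 − 1 = 3.
R = 3.6107600400/3 = 1.2035866800
Correction |R − A(h/2)| = 1.144e-02; gap |A(h/2) − A(h)| = 3.431e-02.

1.203587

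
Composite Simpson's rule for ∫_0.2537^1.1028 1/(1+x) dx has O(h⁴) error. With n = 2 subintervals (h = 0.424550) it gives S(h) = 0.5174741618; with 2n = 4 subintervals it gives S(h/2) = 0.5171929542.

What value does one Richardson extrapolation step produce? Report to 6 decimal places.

Order 4 gives 2^r = 16 and 2^r − 1 = 15.
Top: 16(0.5171929542) − (0.5174741618) = 7.7576131054
(16×0.5171929542 − 0.5174741618)/(16 − 1) = 0.5171742070

0.517174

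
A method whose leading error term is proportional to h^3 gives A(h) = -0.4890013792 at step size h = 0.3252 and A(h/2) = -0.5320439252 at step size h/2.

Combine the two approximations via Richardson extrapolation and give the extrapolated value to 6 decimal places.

r = 3, so 2^r = 8.
8×(-0.5320439252) − (-0.4890013792) = -3.7673500224
Denominator 8 − 1 = 7.
(8×(-0.5320439252) − (-0.4890013792))/(8 − 1) = -0.5381928603
Correction |R − A(h/2)| = 6.149e-03; gap |A(h/2) − A(h)| = 4.304e-02.

-0.538193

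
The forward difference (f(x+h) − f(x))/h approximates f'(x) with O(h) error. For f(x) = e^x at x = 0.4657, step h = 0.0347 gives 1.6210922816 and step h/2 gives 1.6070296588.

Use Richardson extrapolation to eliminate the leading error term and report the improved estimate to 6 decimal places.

1.592967

Order 1 gives 2^r = 2 and 2^r − 1 = 1.
Numerator 2·A(h/2) − A(h) = 2·1.6070296588 − 1.6210922816 = 1.5929670360
Divide by 2^1 − 1 = 1.
(2·1.6070296588 − 1.6210922816)/(2 − 1) = 1.5929670360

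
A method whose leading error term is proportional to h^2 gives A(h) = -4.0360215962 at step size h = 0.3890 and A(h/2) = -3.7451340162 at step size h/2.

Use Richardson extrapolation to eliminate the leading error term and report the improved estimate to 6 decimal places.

Method order is 2; weight 2^2 = 4.
Numerator 4×A(h/2) − A(h) = 4×(-3.7451340162) − (-4.0360215962) = -10.9445144686
Divide by 2^2 − 1 = 3.
So the Richardson estimate is -3.6481714895.

-3.648171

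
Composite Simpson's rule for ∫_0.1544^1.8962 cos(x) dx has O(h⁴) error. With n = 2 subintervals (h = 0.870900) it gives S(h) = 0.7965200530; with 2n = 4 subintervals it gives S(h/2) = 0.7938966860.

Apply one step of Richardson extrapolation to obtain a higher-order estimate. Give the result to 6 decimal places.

r = 4: numerator weight 16, denominator 15.
2^4·A(h/2) = 12.7023469760; minus A(h) gives 11.9058269230.
Divide by 2^4 − 1 = 15.
So the Richardson estimate is 0.7937217949.
Gap between inputs: 2.623e-03; correction applied: −0.0001748911.

0.793722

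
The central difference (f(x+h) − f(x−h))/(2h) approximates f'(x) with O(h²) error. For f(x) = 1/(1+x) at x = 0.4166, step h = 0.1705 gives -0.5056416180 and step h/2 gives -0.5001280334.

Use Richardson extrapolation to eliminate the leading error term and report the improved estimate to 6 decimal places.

The method has order 2: 2^2 = 4.
A(h/2) − A(h) = -0.5001280334 − (-0.5056416180) = 0.0055135846
Correction (A(h/2) − A(h))/(4 − 1) = 0.0055135846/3 = 0.0018378615
R = A(h/2) + (A(h/2) − A(h))/3 = -0.5001280334 + 0.0018378615 = -0.4982901719

-0.498290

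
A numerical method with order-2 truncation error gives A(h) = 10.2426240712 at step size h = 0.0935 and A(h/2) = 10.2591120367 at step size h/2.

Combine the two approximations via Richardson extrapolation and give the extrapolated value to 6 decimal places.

10.264608

r = 2: numerator weight 4, denominator 3.
4×10.2591120367 = 41.0364481468; subtract 10.2426240712 → 30.7938240756
30.7938240756 ÷ 3 = 10.2646080252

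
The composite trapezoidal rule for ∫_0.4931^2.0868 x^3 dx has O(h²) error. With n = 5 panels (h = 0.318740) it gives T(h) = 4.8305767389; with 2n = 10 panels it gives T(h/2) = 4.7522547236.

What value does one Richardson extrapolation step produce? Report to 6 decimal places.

4.726147

Error is O(h^2); halving h shrinks it by 2^2 = 4.
4 × 4.7522547236 = 19.0090188944; 19.0090188944 − 4.8305767389 = 14.1784421555
Divide by 2^2 − 1 = 3.
So the Richardson estimate is 4.7261473852.
Gap between inputs: 7.832e-02; correction applied: −0.0261073384.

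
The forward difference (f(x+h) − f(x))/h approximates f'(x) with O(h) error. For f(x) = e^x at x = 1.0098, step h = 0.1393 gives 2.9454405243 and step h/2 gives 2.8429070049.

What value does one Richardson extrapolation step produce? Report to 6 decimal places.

2.740373

With r = 1 the leading error scales as h^1, so the weight is 2^1 = 2.
Top: 2(2.8429070049) − (2.9454405243) = 2.7403734855
Extrapolated: 2.7403734855 / 1 = 2.7403734855
Correction |R − A(h/2)| = 1.025e-01; gap |A(h/2) − A(h)| = 1.025e-01.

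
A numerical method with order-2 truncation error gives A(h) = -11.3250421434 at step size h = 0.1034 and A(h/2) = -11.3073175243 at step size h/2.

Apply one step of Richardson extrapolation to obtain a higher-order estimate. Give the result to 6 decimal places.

Leading term ∝ h^2; use weight 4 = 2^2.
Weighted: (-45.2292700972) − (-11.3250421434) = -33.9042279538
Denominator 4 − 1 = 3.
R = (-33.9042279538)/3 = -11.3014093179

-11.301409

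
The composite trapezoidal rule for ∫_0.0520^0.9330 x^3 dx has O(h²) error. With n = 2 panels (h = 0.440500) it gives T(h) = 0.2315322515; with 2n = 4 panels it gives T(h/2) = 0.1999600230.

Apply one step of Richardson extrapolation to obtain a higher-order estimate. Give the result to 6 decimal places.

With r = 2 the leading error scales as h^2, so the weight is 2^2 = 4.
2^2*A(h/2) = 0.7998400920; minus A(h) gives 0.5683078405.
Divide by 2^2 − 1 = 3.
So the Richardson estimate is 0.1894359468.
Shift from A(h/2): −0.0105240762.

0.189436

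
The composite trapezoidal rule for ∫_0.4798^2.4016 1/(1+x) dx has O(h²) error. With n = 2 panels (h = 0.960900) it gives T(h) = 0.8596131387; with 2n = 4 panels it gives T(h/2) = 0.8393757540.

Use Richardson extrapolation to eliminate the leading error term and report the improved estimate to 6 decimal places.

0.832630

The method has order 2: 2^2 = 4.
4*0.8393757540 = 3.3575030160; subtract 0.8596131387 → 2.4978898773
(4*0.8393757540 − 0.8596131387)/(4 − 1) = 0.8326299591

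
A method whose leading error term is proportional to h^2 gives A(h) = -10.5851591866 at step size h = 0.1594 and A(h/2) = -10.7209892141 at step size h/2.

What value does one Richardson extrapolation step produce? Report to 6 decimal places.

-10.766266

Error is O(h^2); halving h shrinks it by 2^2 = 4.
Weighted: (-42.8839568564) − (-10.5851591866) = -32.2987976698
(4·(-10.7209892141) − (-10.5851591866))/(4 − 1) = -10.7662658899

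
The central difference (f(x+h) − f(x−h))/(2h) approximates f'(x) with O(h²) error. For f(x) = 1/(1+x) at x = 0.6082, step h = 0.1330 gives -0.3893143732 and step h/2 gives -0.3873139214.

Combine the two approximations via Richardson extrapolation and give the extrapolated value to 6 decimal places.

-0.386647

r = 2: numerator weight 4, denominator 3.
4*(-0.3873139214) = -1.5492556856; subtract (-0.3893143732) → -1.1599413124
Extrapolated: (-1.1599413124) / 3 = -0.3866471041
Shift from A(h/2): +0.0006668173.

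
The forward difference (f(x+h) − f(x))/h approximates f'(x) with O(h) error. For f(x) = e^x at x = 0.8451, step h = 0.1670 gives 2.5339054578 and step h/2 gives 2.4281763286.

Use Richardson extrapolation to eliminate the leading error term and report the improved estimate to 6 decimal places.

Error is O(h^1); halving h shrinks it by 2^1 = 2.
Top: 2(2.4281763286) − (2.5339054578) = 2.3224471994
2.3224471994 ÷ 1 = 2.3224471994
Correction |R − A(h/2)| = 1.057e-01; gap |A(h/2) − A(h)| = 1.057e-01.

2.322447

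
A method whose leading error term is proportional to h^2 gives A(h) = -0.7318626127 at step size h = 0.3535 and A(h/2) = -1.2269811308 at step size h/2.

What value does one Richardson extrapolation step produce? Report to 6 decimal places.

-1.392021

The method has order 2: 2^2 = 4.
4×(-1.2269811308) − (-0.7318626127) = -4.1760619105
Denominator 4 − 1 = 3.
(-4.1760619105) ÷ 3 = -1.3920206368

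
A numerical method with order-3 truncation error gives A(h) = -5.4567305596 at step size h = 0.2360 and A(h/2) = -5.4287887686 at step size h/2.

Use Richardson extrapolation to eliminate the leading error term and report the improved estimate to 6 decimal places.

-5.424797

Error is O(h^3); halving h shrinks it by 2^3 = 8.
Numerator 8 × A(h/2) − A(h) = 8 × (-5.4287887686) − (-5.4567305596) = -37.9735795892
R = (-37.9735795892)/7 = -5.4247970842
Correction |R − A(h/2)| = 3.992e-03; gap |A(h/2) − A(h)| = 2.794e-02.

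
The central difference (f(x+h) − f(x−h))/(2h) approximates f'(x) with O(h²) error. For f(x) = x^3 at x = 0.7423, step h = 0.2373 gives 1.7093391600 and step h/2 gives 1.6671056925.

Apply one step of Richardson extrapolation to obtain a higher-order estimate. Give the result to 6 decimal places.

1.653028

Order 2 gives 2^r = 4 and 2^r − 1 = 3.
Numerator 4 × A(h/2) − A(h) = 4 × 1.6671056925 − 1.7093391600 = 4.9590836100
Divide by 2^2 − 1 = 3.
Result: 1.6530278700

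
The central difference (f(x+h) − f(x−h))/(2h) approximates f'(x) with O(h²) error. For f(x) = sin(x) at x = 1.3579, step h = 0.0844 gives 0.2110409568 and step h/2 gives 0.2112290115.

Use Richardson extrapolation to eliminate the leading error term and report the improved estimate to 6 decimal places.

0.211292

r = 2: numerator weight 4, denominator 3.
Top: 4(0.2112290115) − (0.2110409568) = 0.6338750892
(4*0.2112290115 − 0.2110409568)/(4 − 1) = 0.2112916964
Shift from A(h/2): +0.0000626849.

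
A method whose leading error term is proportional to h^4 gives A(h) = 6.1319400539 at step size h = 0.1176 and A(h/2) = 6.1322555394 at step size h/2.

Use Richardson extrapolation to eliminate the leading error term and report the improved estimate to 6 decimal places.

6.132277

Leading term ∝ h^4; use weight 16 = 2^4.
Top: 16(6.1322555394) − (6.1319400539) = 91.9841485765
R = 91.9841485765/15 = 6.1322765718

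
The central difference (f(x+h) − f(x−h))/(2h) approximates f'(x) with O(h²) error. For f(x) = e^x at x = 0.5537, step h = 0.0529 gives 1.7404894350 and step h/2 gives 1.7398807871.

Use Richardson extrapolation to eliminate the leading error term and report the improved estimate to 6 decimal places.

r = 2, so 2^r = 4.
Difference of the inputs: 1.7398807871 − 1.7404894350 = -0.0006086479
Correction (A(h/2) − A(h))/(4 − 1) = (-0.0006086479)/3 = -0.0002028826
R = 1.7398807871 − 0.0002028826 = 1.7396779045

1.739678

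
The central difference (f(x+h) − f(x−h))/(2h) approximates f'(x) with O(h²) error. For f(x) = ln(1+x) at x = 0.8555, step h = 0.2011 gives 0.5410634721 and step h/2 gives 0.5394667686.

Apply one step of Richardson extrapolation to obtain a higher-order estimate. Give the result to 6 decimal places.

Error is O(h^2); halving h shrinks it by 2^2 = 4.
2^2 × A(h/2) = 2.1578670744; minus A(h) gives 1.6168036023.
1.6168036023 ÷ 3 = 0.5389345341

0.538935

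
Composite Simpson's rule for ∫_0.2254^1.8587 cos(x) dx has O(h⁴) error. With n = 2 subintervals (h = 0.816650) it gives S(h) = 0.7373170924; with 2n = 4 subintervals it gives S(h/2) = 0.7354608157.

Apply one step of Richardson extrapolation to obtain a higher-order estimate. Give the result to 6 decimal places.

0.735337

With r = 4 the leading error scales as h^4, so the weight is 2^4 = 16.
16*0.7354608157 = 11.7673730512; 11.7673730512 − 0.7373170924 = 11.0300559588
R = 11.0300559588/15 = 0.7353370639
Shift from A(h/2): −0.0001237518.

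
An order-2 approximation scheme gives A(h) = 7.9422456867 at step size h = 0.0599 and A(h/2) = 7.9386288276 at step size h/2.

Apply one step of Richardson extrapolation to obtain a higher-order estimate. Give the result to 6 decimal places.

7.937423

r = 2, so 2^r = 4.
Weighted: 31.7545153104 − 7.9422456867 = 23.8122696237
R = 23.8122696237/3 = 7.9374232079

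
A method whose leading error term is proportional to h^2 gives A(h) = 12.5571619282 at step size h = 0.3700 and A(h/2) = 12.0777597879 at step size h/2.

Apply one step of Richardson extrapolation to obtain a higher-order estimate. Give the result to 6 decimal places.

Order 2 gives 2^r = 4 and 2^r − 1 = 3.
Top: 4(12.0777597879) − (12.5571619282) = 35.7538772234
Extrapolated: 35.7538772234 / 3 = 11.9179590745

11.917959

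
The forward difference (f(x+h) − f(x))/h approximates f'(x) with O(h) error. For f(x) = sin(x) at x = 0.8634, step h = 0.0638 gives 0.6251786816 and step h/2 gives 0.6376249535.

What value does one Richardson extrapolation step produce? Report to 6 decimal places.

Error is O(h^1); halving h shrinks it by 2^1 = 2.
2×0.6376249535 − 0.6251786816 = 0.6500712254
Divide by 2^1 − 1 = 1.
So the Richardson estimate is 0.6500712254.

0.650071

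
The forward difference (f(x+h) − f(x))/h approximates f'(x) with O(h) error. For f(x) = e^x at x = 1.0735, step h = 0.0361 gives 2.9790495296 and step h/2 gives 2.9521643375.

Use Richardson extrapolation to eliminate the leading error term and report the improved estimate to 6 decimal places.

2.925279

With r = 1 the leading error scales as h^1, so the weight is 2^1 = 2.
2^1·A(h/2) = 5.9043286750; minus A(h) gives 2.9252791454.
(2·2.9521643375 − 2.9790495296)/(2 − 1) = 2.9252791454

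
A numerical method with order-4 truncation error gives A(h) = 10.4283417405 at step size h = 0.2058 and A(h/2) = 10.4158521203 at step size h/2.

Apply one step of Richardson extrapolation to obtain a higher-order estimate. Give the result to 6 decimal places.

With r = 4 the leading error scales as h^4, so the weight is 2^4 = 16.
Weighted: 166.6536339248 − 10.4283417405 = 156.2252921843
Extrapolated: 156.2252921843 / 15 = 10.4150194790

10.415019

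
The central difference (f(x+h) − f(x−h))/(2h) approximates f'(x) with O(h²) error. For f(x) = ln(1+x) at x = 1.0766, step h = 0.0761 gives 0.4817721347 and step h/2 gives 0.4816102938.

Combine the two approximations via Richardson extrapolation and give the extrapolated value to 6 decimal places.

0.481556

r = 2: numerator weight 4, denominator 3.
Numerator 4*A(h/2) − A(h) = 4*0.4816102938 − 0.4817721347 = 1.4446690405
Divide by 2^2 − 1 = 3.
Result: 0.4815563468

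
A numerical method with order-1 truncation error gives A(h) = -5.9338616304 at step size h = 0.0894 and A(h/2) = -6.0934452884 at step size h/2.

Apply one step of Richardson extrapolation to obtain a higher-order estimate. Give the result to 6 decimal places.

Error is O(h^1); halving h shrinks it by 2^1 = 2.
2^1*A(h/2) = -12.1868905768; minus A(h) gives -6.2530289464.
Denominator 2 − 1 = 1.
Result: -6.2530289464

-6.253029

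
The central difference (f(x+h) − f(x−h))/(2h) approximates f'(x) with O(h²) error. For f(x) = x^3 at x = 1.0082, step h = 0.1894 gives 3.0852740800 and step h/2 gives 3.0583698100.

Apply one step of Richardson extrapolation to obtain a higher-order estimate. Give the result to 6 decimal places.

r = 2, so 2^r = 4.
Top: 4(3.0583698100) − (3.0852740800) = 9.1482051600
Denominator 4 − 1 = 3.
So the Richardson estimate is 3.0494017200.

3.049402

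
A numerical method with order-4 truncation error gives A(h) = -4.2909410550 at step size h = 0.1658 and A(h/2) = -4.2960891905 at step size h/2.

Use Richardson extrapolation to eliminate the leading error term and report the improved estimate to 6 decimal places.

-4.296432

Method order is 4; weight 2^4 = 16.
Weighted: (-68.7374270480) − (-4.2909410550) = -64.4464859930
Divide by 2^4 − 1 = 15.
R = (-64.4464859930)/15 = -4.2964323995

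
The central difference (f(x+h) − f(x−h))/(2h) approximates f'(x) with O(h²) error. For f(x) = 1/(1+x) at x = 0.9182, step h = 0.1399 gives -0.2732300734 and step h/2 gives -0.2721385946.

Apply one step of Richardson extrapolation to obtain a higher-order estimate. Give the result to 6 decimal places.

Order 2 gives 2^r = 4 and 2^r − 1 = 3.
Top: 4(-0.2721385946) − (-0.2732300734) = -0.8153243050
Extrapolated: (-0.8153243050) / 3 = -0.2717747683
Gap between inputs: 1.091e-03; correction applied: +0.0003638263.

-0.271775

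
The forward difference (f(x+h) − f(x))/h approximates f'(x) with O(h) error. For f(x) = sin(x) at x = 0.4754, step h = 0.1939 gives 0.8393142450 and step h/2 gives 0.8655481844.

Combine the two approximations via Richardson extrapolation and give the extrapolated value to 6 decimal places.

Error is O(h^1); halving h shrinks it by 2^1 = 2.
Weighted: 1.7310963688 − 0.8393142450 = 0.8917821238
Denominator 2 − 1 = 1.
Result: 0.8917821238
Correction |R − A(h/2)| = 2.623e-02; gap |A(h/2) − A(h)| = 2.623e-02.

0.891782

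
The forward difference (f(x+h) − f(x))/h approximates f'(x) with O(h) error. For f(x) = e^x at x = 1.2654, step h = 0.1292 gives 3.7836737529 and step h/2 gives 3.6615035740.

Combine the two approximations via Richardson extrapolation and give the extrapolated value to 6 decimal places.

3.539333

With r = 1 the leading error scales as h^1, so the weight is 2^1 = 2.
2·3.6615035740 = 7.3230071480; subtract 3.7836737529 → 3.5393333951
Divide by 2^1 − 1 = 1.
R = 3.5393333951/1 = 3.5393333951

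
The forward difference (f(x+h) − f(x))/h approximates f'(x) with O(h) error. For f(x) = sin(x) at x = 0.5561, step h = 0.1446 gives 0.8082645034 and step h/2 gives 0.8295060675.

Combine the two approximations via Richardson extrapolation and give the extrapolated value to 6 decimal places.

0.850748

Error is O(h^1); halving h shrinks it by 2^1 = 2.
2*0.8295060675 = 1.6590121350; 1.6590121350 − 0.8082645034 = 0.8507476316
R = 0.8507476316/1 = 0.8507476316
Gap between inputs: 2.124e-02; correction applied: +0.0212415641.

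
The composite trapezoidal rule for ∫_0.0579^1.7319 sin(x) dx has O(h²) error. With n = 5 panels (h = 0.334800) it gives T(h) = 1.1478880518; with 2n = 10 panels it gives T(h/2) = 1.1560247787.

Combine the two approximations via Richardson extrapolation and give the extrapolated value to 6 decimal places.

1.158737

r = 2, so 2^r = 4.
2^2·A(h/2) = 4.6240991148; minus A(h) gives 3.4762110630.
Divide by 2^2 − 1 = 3.
(4·1.1560247787 − 1.1478880518)/(4 − 1) = 1.1587370210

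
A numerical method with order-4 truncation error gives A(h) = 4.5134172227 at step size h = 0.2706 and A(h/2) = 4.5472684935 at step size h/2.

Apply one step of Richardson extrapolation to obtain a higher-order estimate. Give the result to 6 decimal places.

Order 4 gives 2^r = 16 and 2^r − 1 = 15.
16 × 4.5472684935 = 72.7562958960; 72.7562958960 − 4.5134172227 = 68.2428786733
(16 × 4.5472684935 − 4.5134172227)/(16 − 1) = 4.5495252449
Gap between inputs: 3.385e-02; correction applied: +0.0022567514.

4.549525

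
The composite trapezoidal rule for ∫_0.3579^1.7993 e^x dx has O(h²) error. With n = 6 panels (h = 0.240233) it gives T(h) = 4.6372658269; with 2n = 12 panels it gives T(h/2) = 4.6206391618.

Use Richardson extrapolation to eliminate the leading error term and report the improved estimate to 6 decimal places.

4.615097

r = 2: numerator weight 4, denominator 3.
Top: 4(4.6206391618) − (4.6372658269) = 13.8452908203
Denominator 4 − 1 = 3.
Extrapolated: 13.8452908203 / 3 = 4.6150969401
Gap between inputs: 1.663e-02; correction applied: −0.0055422217.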